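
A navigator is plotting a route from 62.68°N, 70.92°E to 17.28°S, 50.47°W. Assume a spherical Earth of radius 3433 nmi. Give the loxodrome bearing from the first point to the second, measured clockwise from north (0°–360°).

230.9°

Δψ = ln[tan(π/4+φ₂/2)/tan(π/4+φ₁/2)] = -1.7208
Δλ = -2.1187 rad (taken the short way round)
course = atan2(Δλ, Δψ) = 230.92°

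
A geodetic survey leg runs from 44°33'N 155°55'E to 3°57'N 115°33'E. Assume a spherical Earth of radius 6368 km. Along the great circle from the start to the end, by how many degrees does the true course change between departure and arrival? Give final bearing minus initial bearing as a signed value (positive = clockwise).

Initial bearing θ₁ = atan2(sin Δλ cos φ₂, cos φ₁ sin φ₂ − sin φ₁ cos φ₂ cos Δλ) = 233.16°
Final bearing θ₂ = (initial bearing from the destination back to the start) + 180° = 214.87°
Δθ = θ₂ − θ₁ = -18.3°

-18.3°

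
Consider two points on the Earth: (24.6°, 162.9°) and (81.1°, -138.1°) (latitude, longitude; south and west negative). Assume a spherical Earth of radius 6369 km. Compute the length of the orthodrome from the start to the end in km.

6789 km

Haversine: a = sin²(Δφ/2)+cos φ₁ cos φ₂ sin²(Δλ/2) = 0.25814;  σ = 2·atan2(√a,√(1−a))
σ = 61.071° → d = Rσ = 6369·1.06590 = 6789 km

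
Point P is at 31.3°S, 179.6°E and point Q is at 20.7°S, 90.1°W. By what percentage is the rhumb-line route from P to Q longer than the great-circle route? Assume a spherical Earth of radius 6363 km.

Great circle: σ = 1.3904 rad → d_gc = Rσ = 8846.9 km
Rhumb: Δφ = +0.1850, Δλ = +1.5760, Δψ = +0.2063, q = Δφ/Δψ = 0.8969 → d_rh = R√(Δφ²+q²Δλ²) = 9071.1 km
Excess = (9071.1 − 8846.9) / 8846.9 = 224.2 / 8846.9 = 2.53% ≈ 2.5%

2.5%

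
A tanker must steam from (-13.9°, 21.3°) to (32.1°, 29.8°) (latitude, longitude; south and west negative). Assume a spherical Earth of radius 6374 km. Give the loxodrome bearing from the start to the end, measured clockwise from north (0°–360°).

10.0°

Δψ = ln[tan(π/4+φ₂/2)/tan(π/4+φ₁/2)] = +0.8371
Δλ = +0.1484 rad (taken the short way round)
course = atan2(Δλ, Δψ) = 10.05°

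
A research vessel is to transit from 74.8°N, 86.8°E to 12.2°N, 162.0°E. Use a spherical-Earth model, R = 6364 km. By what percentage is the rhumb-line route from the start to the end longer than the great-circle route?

Great circle: σ = 1.2980 rad → d_gc = Rσ = 8260.7 km
Rhumb: Δφ = -1.0926, Δλ = +1.3125, Δψ = -1.7996, q = Δφ/Δψ = 0.6071 → d_rh = R√(Δφ²+q²Δλ²) = 8605.9 km
Excess = (8605.9 − 8260.7) / 8260.7 = 345.2 / 8260.7 = 4.18% ≈ 4.2%

4.2%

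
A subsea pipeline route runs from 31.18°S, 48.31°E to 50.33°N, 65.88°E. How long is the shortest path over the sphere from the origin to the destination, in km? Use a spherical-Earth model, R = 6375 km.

cos σ = sin φ₁ sin φ₂ + cos φ₁ cos φ₂ cos Δλ
      = sin(-31.18°)sin(50.33°) + cos(-31.18°)cos(50.33°)cos(17.57°) = 0.1222
σ = 82.983° → d = Rσ = 6375·1.44833 = 9233 km

9233 km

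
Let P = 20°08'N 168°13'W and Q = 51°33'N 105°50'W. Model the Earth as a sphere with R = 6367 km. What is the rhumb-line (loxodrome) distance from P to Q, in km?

Δψ = ln[tan(π/4+φ₂/2)/tan(π/4+φ₁/2)] = +0.6946;  Δφ = +0.5483 rad,  Δλ = +1.0888 rad
q = Δφ/Δψ = 0.7894
d = R·√(Δφ² + q²Δλ²) = 6367·1.01950 = 6491 km

6491 km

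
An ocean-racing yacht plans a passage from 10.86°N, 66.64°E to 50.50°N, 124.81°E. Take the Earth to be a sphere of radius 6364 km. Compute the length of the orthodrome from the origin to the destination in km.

cos σ = sin φ₁ sin φ₂ + cos φ₁ cos φ₂ cos Δλ
      = sin(10.86°)sin(50.50°) + cos(10.86°)cos(50.50°)cos(58.17°) = 0.4748
σ = 61.651° → d = Rσ = 6364·1.07601 = 6848 km

6848 km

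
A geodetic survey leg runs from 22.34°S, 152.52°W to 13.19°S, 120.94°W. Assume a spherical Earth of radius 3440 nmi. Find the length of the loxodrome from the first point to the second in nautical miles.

Δψ = ln[tan(π/4+φ₂/2)/tan(π/4+φ₁/2)] = +0.1679;  Δφ = +0.1597 rad,  Δλ = +0.5512 rad
q = Δφ/Δψ = 0.9511
d = R·√(Δφ² + q²Δλ²) = 3440·0.54801 = 1885 nmi

1885 nmi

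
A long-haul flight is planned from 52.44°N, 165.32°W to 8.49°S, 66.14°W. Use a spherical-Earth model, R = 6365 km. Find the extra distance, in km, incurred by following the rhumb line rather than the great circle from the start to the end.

336 km

Great circle: cos σ = sin φ₁ sin φ₂ + cos φ₁ cos φ₂ cos Δλ,  σ = 1.7857 rad → d_gc = 11365.8 km
Rhumb line: Δψ = -1.2274, q = Δφ/Δψ = 0.8664, d_rh = R√(Δφ²+q²Δλ²) = 11702.1 km
Excess = 11702.1 − 11365.8 = 336.3 ≈ 336 km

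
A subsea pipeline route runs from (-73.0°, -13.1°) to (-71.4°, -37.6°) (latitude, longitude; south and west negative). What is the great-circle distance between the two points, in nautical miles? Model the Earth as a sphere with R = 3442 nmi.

457 nmi

Haversine: a = sin²(Δφ/2)+cos φ₁ cos φ₂ sin²(Δλ/2) = 0.00439;  σ = 2·atan2(√a,√(1−a))
σ = 7.601° → d = Rσ = 3442·0.13266 = 457 nmi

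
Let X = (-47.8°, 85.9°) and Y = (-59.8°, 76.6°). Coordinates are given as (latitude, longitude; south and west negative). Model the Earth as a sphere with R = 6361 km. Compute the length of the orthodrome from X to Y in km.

cos σ = sin φ₁ sin φ₂ + cos φ₁ cos φ₂ cos Δλ
      = sin(-47.80°)sin(-59.80°) + cos(-47.80°)cos(-59.80°)cos(-9.30°) = 0.9737
σ = 13.168° → d = Rσ = 6361·0.22982 = 1462 km

1462 km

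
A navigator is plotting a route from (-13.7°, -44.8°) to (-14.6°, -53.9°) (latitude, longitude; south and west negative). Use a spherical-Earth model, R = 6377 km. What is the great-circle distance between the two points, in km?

987 km

Haversine: a = sin²(Δφ/2)+cos φ₁ cos φ₂ sin²(Δλ/2) = 0.00598;  σ = 2·atan2(√a,√(1−a))
σ = 8.869° → d = Rσ = 6377·0.15479 = 987 km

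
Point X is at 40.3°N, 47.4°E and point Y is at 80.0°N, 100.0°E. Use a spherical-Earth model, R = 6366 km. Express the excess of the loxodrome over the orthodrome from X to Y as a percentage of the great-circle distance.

2.6%

Great circle: σ = 0.7707 rad → d_gc = Rσ = 4906.5 km
Rhumb: Δφ = +0.6929, Δλ = +0.9180, Δψ = +1.6665, q = Δφ/Δψ = 0.4158 → d_rh = R√(Δφ²+q²Δλ²) = 5036.0 km
Excess = (5036.0 − 4906.5) / 4906.5 = 129.5 / 4906.5 = 2.64% ≈ 2.6%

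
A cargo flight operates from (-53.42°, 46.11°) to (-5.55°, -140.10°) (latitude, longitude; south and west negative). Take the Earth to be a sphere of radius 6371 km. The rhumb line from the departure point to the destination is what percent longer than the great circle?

Great circle: σ = 2.1083 rad → d_gc = Rσ = 13432.1 km
Rhumb: Δφ = +0.8355, Δλ = +3.0332, Δψ = +1.0101, q = Δφ/Δψ = 0.8272 → d_rh = R√(Δφ²+q²Δλ²) = 16847.7 km
Excess = (16847.7 − 13432.1) / 13432.1 = 3415.6 / 13432.1 = 25.43% ≈ 25.4%

25.4%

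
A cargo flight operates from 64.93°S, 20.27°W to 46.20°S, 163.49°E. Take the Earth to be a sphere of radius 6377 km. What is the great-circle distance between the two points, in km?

cos σ = sin φ₁ sin φ₂ + cos φ₁ cos φ₂ cos Δλ
      = sin(-64.93°)sin(-46.20°) + cos(-64.93°)cos(-46.20°)cos(-176.24°) = 0.3611
σ = 68.831° → d = Rσ = 6377·1.20133 = 7661 km

7661 km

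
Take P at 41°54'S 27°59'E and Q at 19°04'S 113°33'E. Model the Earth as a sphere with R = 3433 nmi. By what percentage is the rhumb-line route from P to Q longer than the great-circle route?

Great circle: σ = 1.2948 rad → d_gc = Rσ = 4444.9 nmi
Rhumb: Δφ = +0.3985, Δλ = +1.4934, Δψ = +0.4677, q = Δφ/Δψ = 0.8520 → d_rh = R√(Δφ²+q²Δλ²) = 4577.5 nmi
Excess = (4577.5 − 4444.9) / 4444.9 = 132.6 / 4444.9 = 2.98% ≈ 3.0%

3.0%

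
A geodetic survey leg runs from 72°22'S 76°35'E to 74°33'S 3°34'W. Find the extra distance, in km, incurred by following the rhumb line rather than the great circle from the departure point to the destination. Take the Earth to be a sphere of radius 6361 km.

189 km

Great circle: cos σ = sin φ₁ sin φ₂ + cos φ₁ cos φ₂ cos Δλ,  σ = 0.3699 rad → d_gc = 2352.6 km
Rhumb line: Δψ = -0.1340, q = Δφ/Δψ = 0.2843, d_rh = R√(Δφ²+q²Δλ²) = 2541.4 km
Excess = 2541.4 − 2352.6 = 188.8 ≈ 189 km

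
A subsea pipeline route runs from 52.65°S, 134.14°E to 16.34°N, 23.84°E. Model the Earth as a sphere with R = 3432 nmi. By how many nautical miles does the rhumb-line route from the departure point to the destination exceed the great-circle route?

214 nmi

Great circle: cos σ = sin φ₁ sin φ₂ + cos φ₁ cos φ₂ cos Δλ,  σ = 2.0104 rad → d_gc = 6899.9 nmi
Rhumb line: Δψ = +1.3739, q = Δφ/Δψ = 0.8764, d_rh = R√(Δφ²+q²Δλ²) = 7113.9 nmi
Excess = 7113.9 − 6899.9 = 214.0 ≈ 214 nmi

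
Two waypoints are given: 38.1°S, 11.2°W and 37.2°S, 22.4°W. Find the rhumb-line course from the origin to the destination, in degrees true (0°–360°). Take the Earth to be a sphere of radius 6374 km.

275.8°

Meridional parts: M(φ₁)=-0.7202, M(φ₂)=-0.7004 → ΔM = +0.0198;  Δλ = -0.1955 rad
tan C = Δλ / ΔM = -9.8528 → C = 275.80°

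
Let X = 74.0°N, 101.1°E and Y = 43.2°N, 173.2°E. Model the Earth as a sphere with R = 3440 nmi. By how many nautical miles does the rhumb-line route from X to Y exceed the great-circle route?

136 nmi

Great circle: cos σ = sin φ₁ sin φ₂ + cos φ₁ cos φ₂ cos Δλ,  σ = 0.7673 rad → d_gc = 2639.52 nmi
Rhumb line: Δψ = -1.1246, q = Δφ/Δψ = 0.4780, d_rh = R√(Δφ²+q²Δλ²) = 2775.04 nmi
Excess = 2775.04 − 2639.52 = 135.52 ≈ 136 nmi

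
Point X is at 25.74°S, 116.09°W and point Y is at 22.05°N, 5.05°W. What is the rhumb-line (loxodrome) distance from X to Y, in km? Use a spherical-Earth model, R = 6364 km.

Δψ = ln[tan(π/4+φ₂/2)/tan(π/4+φ₁/2)] = +0.8599;  Δφ = +0.8341 rad,  Δλ = +1.9380 rad
q = Δφ/Δψ = 0.9700
d = R·√(Δφ² + q²Δλ²) = 6364·2.05662 = 13088 km

13088 km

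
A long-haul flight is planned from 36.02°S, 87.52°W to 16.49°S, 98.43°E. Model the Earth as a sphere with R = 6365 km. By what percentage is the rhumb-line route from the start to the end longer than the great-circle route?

22.8%

Great circle: σ = 2.2199 rad → d_gc = Rσ = 14129.4 km
Rhumb: Δφ = +0.3409, Δλ = -3.0377, Δψ = +0.3828, q = Δφ/Δψ = 0.8903 → d_rh = R√(Δφ²+q²Δλ²) = 17351.2 km
Excess = (17351.2 − 14129.4) / 14129.4 = 3221.8 / 14129.4 = 22.80% ≈ 22.8%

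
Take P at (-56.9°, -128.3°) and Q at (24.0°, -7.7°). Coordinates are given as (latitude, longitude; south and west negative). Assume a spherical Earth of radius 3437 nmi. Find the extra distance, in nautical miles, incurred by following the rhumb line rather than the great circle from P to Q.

293 nmi

Great circle: cos σ = sin φ₁ sin φ₂ + cos φ₁ cos φ₂ cos Δλ,  σ = 2.2077 rad → d_gc = 7587.8 nmi
Rhumb line: Δψ = +1.6452, q = Δφ/Δψ = 0.8583, d_rh = R√(Δφ²+q²Δλ²) = 7880.5 nmi
Excess = 7880.5 − 7587.8 = 292.7 ≈ 293 nmi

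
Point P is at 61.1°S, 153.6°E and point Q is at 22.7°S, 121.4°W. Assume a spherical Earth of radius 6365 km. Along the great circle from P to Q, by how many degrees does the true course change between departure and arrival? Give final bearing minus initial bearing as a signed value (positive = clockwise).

Initial bearing θ₁ = atan2(sin Δλ cos φ₂, cos φ₁ sin φ₂ − sin φ₁ cos φ₂ cos Δλ) = 97.20°
Final bearing θ₂ = (initial bearing from the destination back to the start) + 180° = 31.31°
Δθ = θ₂ − θ₁ = -65.9°

-65.9°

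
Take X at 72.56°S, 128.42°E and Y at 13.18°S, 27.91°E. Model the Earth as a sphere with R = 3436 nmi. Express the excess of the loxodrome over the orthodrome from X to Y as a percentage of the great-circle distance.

Great circle: σ = 1.4057 rad → d_gc = Rσ = 4830.1 nmi
Rhumb: Δφ = +1.0364, Δλ = -1.7542, Δψ = +1.6428, q = Δφ/Δψ = 0.6309 → d_rh = R√(Δφ²+q²Δλ²) = 5209.7 nmi
Excess = (5209.7 − 4830.1) / 4830.1 = 379.6 / 4830.1 = 7.86% ≈ 7.9%

7.9%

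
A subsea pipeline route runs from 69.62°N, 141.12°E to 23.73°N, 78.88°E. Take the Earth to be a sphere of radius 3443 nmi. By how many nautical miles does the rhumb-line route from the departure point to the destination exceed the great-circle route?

103 nmi

Great circle: cos σ = sin φ₁ sin φ₂ + cos φ₁ cos φ₂ cos Δλ,  σ = 1.0172 rad → d_gc = 3502.3 nmi
Rhumb line: Δψ = -1.2897, q = Δφ/Δψ = 0.6210, d_rh = R√(Δφ²+q²Δλ²) = 3605.5 nmi
Excess = 3605.5 − 3502.3 = 103.2 ≈ 103 nmi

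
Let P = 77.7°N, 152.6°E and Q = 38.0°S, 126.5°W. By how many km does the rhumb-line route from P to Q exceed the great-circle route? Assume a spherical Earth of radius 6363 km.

356 km

Great circle: cos σ = sin φ₁ sin φ₂ + cos φ₁ cos φ₂ cos Δλ,  σ = 2.1834 rad → d_gc = 13892.8 km
Rhumb line: Δψ = -2.9459, q = Δφ/Δψ = 0.6855, d_rh = R√(Δφ²+q²Δλ²) = 14248.8 km
Excess = 14248.8 − 13892.8 = 356.0 ≈ 356 km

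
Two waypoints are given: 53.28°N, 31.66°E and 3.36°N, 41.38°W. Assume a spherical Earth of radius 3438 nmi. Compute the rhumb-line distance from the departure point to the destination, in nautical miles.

4727 nmi

Rhumb course C = atan2(Δλ, Δψ) with Δψ = ln[tan(π/4+φ₂/2)/tan(π/4+φ₁/2)] = -1.0443, Δλ = -1.2748 → C = 230.68°
d = R·|Δφ| / |cos C| = 3438·0.87127 / 0.63371 = 4727 nmi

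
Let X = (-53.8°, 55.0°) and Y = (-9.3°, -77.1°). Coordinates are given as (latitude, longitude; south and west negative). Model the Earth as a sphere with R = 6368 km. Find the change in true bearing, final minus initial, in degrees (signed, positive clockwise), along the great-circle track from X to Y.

+103.7°

Initial bearing θ₁ = atan2(sin Δλ cos φ₂, cos φ₁ sin φ₂ − sin φ₁ cos φ₂ cos Δλ) = 229.32°
Final bearing θ₂ = (initial bearing from the destination back to the start) + 180° = 333.01°
Δθ = θ₂ − θ₁ = +103.7°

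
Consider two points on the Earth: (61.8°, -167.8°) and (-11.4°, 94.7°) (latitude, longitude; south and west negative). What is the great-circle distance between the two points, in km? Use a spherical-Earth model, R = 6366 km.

11508 km

Haversine: a = sin²(Δφ/2)+cos φ₁ cos φ₂ sin²(Δλ/2) = 0.61733;  σ = 2·atan2(√a,√(1−a))
σ = 103.572° → d = Rσ = 6366·1.80766 = 11508 km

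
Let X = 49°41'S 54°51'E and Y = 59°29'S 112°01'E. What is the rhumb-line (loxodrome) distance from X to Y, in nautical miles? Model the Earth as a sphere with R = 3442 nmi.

Rhumb course C = atan2(Δλ, Δψ) with Δψ = ln[tan(π/4+φ₂/2)/tan(π/4+φ₁/2)] = -0.2969, Δλ = +0.9977 → C = 106.57°
d = R·|Δφ| / |cos C| = 3442·0.17104 / 0.28525 = 2064 nmi

2064 nmi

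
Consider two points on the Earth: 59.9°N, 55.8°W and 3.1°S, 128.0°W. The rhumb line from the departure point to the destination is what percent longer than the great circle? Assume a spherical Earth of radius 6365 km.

2.1%

Great circle: σ = 1.4643 rad → d_gc = Rσ = 9320.2 km
Rhumb: Δφ = -1.0996, Δλ = -1.2601, Δψ = -1.3676, q = Δφ/Δψ = 0.8040 → d_rh = R√(Δφ²+q²Δλ²) = 9516.7 km
Excess = (9516.7 − 9320.2) / 9320.2 = 196.5 / 9320.2 = 2.11% ≈ 2.1%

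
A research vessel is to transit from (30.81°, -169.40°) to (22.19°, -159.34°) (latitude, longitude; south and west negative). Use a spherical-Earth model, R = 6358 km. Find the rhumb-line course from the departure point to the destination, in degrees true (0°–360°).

133.8°

Δψ = ln[tan(π/4+φ₂/2)/tan(π/4+φ₁/2)] = -0.1683
Δλ = +0.1756 rad (taken the short way round)
course = atan2(Δλ, Δψ) = 133.80°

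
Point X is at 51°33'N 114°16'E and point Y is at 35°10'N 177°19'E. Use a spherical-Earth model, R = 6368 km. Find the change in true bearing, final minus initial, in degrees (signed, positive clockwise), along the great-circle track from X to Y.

+46.1°

Initial bearing θ₁ = atan2(sin Δλ cos φ₂, cos φ₁ sin φ₂ − sin φ₁ cos φ₂ cos Δλ) = 84.67°
Final bearing θ₂ = (initial bearing from the destination back to the start) + 180° = 130.77°
Δθ = θ₂ − θ₁ = +46.1°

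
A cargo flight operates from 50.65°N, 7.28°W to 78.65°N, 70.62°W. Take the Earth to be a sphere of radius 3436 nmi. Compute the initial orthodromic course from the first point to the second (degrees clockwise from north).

342.4°

θ = atan2( sin Δλ·cos φ₂ ,  cos φ₁ sin φ₂ − sin φ₁ cos φ₂ cos Δλ )
  = atan2(-0.1759, +0.5534) = 342.37°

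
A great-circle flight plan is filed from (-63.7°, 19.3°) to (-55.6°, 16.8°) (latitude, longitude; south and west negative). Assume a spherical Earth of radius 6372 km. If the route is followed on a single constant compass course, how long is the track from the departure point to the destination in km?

Δψ = ln[tan(π/4+φ₂/2)/tan(π/4+φ₁/2)] = +0.2814;  Δφ = +0.1414 rad,  Δλ = -0.0436 rad
q = Δφ/Δψ = 0.5024
d = R·√(Δφ² + q²Δλ²) = 6372·0.14306 = 912 km

912 km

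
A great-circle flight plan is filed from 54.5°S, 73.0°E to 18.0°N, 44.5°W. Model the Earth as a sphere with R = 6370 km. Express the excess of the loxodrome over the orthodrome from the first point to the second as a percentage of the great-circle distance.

Great circle: σ = 2.1020 rad → d_gc = Rσ = 13389.9 km
Rhumb: Δφ = +1.2654, Δλ = -2.0508, Δψ = +1.4586, q = Δφ/Δψ = 0.8675 → d_rh = R√(Δφ²+q²Δλ²) = 13907.0 km
Excess = (13907.0 − 13389.9) / 13389.9 = 517.1 / 13389.9 = 3.86% ≈ 3.9%

3.9%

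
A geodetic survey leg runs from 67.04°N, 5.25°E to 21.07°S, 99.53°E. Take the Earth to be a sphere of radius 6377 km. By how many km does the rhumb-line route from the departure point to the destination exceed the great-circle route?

423 km

Great circle: cos σ = sin φ₁ sin φ₂ + cos φ₁ cos φ₂ cos Δλ,  σ = 1.9371 rad → d_gc = 12353.1 km
Rhumb line: Δψ = -1.9704, q = Δφ/Δψ = 0.7804, d_rh = R√(Δφ²+q²Δλ²) = 12776.4 km
Excess = 12776.4 − 12353.1 = 423.3 ≈ 423 km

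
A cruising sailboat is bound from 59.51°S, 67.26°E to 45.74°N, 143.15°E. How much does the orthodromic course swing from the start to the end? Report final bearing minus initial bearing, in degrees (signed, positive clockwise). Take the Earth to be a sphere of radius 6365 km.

Initial bearing θ₁ = atan2(sin Δλ cos φ₂, cos φ₁ sin φ₂ − sin φ₁ cos φ₂ cos Δλ) = 53.00°
Final bearing θ₂ = (initial bearing from the destination back to the start) + 180° = 35.50°
Δθ = θ₂ − θ₁ = -17.5°

-17.5°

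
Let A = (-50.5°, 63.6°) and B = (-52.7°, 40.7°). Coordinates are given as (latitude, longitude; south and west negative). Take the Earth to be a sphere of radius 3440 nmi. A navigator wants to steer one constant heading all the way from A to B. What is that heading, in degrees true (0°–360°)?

261.2°

Δψ = ln[tan(π/4+φ₂/2)/tan(π/4+φ₁/2)] = -0.0618
Δλ = -0.3997 rad (taken the short way round)
course = atan2(Δλ, Δψ) = 261.21°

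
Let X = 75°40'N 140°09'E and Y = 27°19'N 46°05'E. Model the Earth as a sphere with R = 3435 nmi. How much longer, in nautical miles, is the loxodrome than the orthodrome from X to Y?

311 nmi

Great circle: cos σ = sin φ₁ sin φ₂ + cos φ₁ cos φ₂ cos Δλ,  σ = 1.1274 rad → d_gc = 3872.6 nmi
Rhumb line: Δψ = -1.5776, q = Δφ/Δψ = 0.5349, d_rh = R√(Δφ²+q²Δλ²) = 4183.5 nmi
Excess = 4183.5 − 3872.6 = 310.9 ≈ 311 nmi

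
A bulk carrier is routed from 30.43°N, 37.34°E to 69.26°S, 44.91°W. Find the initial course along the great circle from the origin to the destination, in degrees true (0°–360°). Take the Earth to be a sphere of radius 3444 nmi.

N = sin Δλ·cos φ₂ = -0.3509;  D = cos φ₁ sin φ₂ − sin φ₁ cos φ₂ cos Δλ = -0.8306
initial course = atan2(N, D) = 202.90°

202.9°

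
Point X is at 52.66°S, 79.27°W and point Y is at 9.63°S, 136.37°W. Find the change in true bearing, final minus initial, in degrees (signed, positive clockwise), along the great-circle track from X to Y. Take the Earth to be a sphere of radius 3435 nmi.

+33.7°

Initial bearing θ₁ = atan2(sin Δλ cos φ₂, cos φ₁ sin φ₂ − sin φ₁ cos φ₂ cos Δλ) = 291.39°
Final bearing θ₂ = (initial bearing from the destination back to the start) + 180° = 325.05°
Δθ = θ₂ − θ₁ = +33.7°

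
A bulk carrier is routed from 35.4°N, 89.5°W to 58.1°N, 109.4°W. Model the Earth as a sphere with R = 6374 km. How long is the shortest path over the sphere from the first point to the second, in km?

2921 km

cos σ = sin φ₁ sin φ₂ + cos φ₁ cos φ₂ cos Δλ
      = sin(35.40°)sin(58.10°) + cos(35.40°)cos(58.10°)cos(-19.90°) = 0.8968
σ = 26.257° → d = Rσ = 6374·0.45827 = 2921 km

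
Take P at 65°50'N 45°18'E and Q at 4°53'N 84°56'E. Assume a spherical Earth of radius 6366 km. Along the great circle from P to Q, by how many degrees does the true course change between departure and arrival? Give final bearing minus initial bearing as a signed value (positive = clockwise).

At departure: θ₁ = atan2(sin Δλ cos φ₂, cos φ₁ sin φ₂ − sin φ₁ cos φ₂ cos Δλ) = 136.31°
At arrival: θ₂ = atan2(sin Δλ cos φ₁, −cos φ₂ sin φ₁ + sin φ₂ cos φ₁ cos Δλ) = 163.51°
Δθ = θ₂ − θ₁ = +27.2°

+27.2°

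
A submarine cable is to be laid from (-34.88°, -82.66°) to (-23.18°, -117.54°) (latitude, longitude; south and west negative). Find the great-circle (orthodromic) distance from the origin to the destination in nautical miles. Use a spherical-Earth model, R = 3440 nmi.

cos σ = sin φ₁ sin φ₂ + cos φ₁ cos φ₂ cos Δλ
      = sin(-34.88°)sin(-23.18°) + cos(-34.88°)cos(-23.18°)cos(-34.88°) = 0.8437
σ = 32.462° → d = Rσ = 3440·0.56657 = 1949 nmi

1949 nmi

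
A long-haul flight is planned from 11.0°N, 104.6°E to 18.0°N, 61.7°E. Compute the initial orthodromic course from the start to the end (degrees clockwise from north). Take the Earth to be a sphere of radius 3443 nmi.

284.7°

N = sin Δλ·cos φ₂ = -0.6474;  D = cos φ₁ sin φ₂ − sin φ₁ cos φ₂ cos Δλ = +0.1704
initial course = atan2(N, D) = 284.75°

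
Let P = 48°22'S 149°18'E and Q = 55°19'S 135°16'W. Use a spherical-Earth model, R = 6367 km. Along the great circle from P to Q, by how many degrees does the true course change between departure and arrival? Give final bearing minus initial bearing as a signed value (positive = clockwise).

Initial bearing θ₁ = atan2(sin Δλ cos φ₂, cos φ₁ sin φ₂ − sin φ₁ cos φ₂ cos Δλ) = 128.58°
Final bearing θ₂ = (initial bearing from the destination back to the start) + 180° = 65.88°
Δθ = θ₂ − θ₁ = -62.7°

-62.7°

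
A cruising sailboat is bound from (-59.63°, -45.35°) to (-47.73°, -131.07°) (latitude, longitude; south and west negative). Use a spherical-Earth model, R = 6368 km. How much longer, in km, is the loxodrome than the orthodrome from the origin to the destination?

Great circle: cos σ = sin φ₁ sin φ₂ + cos φ₁ cos φ₂ cos Δλ,  σ = 0.8449 rad → d_gc = 5380.2 km
Rhumb line: Δψ = +0.3537, q = Δφ/Δψ = 0.5873, d_rh = R√(Δφ²+q²Δλ²) = 5749.0 km
Excess = 5749.0 − 5380.2 = 368.8 ≈ 369 km

369 km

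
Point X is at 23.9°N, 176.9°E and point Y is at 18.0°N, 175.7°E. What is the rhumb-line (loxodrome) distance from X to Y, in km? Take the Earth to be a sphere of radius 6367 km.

667 km

Δψ = ln[tan(π/4+φ₂/2)/tan(π/4+φ₁/2)] = -0.1103;  Δφ = -0.1030 rad,  Δλ = -0.0209 rad
q = Δφ/Δψ = 0.9334
d = R·√(Δφ² + q²Δλ²) = 6367·0.10481 = 667 km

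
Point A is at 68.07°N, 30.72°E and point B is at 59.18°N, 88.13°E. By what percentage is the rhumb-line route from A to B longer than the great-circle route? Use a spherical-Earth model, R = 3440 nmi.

Great circle: σ = 0.4517 rad → d_gc = Rσ = 1553.9 nmi
Rhumb: Δφ = -0.1552, Δλ = +1.0020, Δψ = -0.3525, q = Δφ/Δψ = 0.4401 → d_rh = R√(Δφ²+q²Δλ²) = 1608.3 nmi
Excess = (1608.3 − 1553.9) / 1553.9 = 54.4 / 1553.9 = 3.50% ≈ 3.5%

3.5%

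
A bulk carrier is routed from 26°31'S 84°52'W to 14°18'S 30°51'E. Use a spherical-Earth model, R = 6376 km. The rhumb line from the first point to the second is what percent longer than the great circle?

3.3%

Great circle: σ = 1.8400 rad → d_gc = Rσ = 11731.9 km
Rhumb: Δφ = +0.2132, Δλ = +2.0196, Δψ = +0.2281, q = Δφ/Δψ = 0.9350 → d_rh = R√(Δφ²+q²Δλ²) = 12116.2 km
Excess = (12116.2 − 11731.9) / 11731.9 = 384.3 / 11731.9 = 3.28% ≈ 3.3%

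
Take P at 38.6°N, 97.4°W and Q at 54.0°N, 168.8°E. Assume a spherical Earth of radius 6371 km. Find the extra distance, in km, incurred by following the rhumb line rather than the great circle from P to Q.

Great circle: cos σ = sin φ₁ sin φ₂ + cos φ₁ cos φ₂ cos Δλ,  σ = 1.0766 rad → d_gc = 6859.3 km
Rhumb line: Δψ = +0.3928, q = Δφ/Δψ = 0.6842, d_rh = R√(Δφ²+q²Δλ²) = 7338.7 km
Excess = 7338.7 − 6859.3 = 479.4 ≈ 479 km

479 km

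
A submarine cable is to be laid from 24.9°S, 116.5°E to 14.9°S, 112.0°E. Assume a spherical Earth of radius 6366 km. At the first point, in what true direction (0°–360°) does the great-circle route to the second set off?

N = sin Δλ·cos φ₂ = -0.0758;  D = cos φ₁ sin φ₂ − sin φ₁ cos φ₂ cos Δλ = +0.1724
initial course = atan2(N, D) = 336.26°

336.3°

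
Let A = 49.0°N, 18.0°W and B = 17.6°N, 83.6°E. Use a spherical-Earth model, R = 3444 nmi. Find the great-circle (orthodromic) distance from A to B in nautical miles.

cos σ = sin φ₁ sin φ₂ + cos φ₁ cos φ₂ cos Δλ
      = sin(49.00°)sin(17.60°) + cos(49.00°)cos(17.60°)cos(101.60°) = 0.1025
σ = 84.119° → d = Rσ = 3444·1.46816 = 5056 nmi

5056 nmi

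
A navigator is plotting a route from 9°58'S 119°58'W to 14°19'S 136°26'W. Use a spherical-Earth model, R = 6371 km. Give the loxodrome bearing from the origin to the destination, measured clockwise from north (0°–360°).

Meridional parts: M(φ₁)=-0.1748, M(φ₂)=-0.2525 → ΔM = -0.0777;  Δλ = -0.2874 rad
tan C = Δλ / ΔM = +3.6998 → C = 254.88°

254.9°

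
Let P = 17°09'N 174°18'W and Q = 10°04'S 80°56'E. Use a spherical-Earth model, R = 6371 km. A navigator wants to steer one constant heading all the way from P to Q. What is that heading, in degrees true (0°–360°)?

255.3°

Meridional parts: M(φ₁)=+0.3039, M(φ₂)=-0.1766 → ΔM = -0.4805;  Δλ = -1.8285 rad
tan C = Δλ / ΔM = +3.8054 → C = 255.28°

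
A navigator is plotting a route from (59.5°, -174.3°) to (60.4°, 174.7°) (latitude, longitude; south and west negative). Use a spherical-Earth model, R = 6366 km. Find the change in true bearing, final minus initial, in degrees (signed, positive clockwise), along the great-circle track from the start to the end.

At departure: θ₁ = atan2(sin Δλ cos φ₂, cos φ₁ sin φ₂ − sin φ₁ cos φ₂ cos Δλ) = 284.02°
At arrival: θ₂ = atan2(sin Δλ cos φ₁, −cos φ₂ sin φ₁ + sin φ₂ cos φ₁ cos Δλ) = 274.49°
Δθ = θ₂ − θ₁ = -9.5°

-9.5°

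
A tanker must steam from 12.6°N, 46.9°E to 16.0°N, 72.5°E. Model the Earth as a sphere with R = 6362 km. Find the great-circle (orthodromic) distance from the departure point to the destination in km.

cos σ = sin φ₁ sin φ₂ + cos φ₁ cos φ₂ cos Δλ
      = sin(12.60°)sin(16.00°) + cos(12.60°)cos(16.00°)cos(25.60°) = 0.9061
σ = 25.022° → d = Rσ = 6362·0.43671 = 2778 km

2778 km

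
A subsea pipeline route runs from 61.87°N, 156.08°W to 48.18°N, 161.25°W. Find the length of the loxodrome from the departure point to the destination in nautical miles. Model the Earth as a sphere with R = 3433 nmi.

Rhumb course C = atan2(Δλ, Δψ) with Δψ = ln[tan(π/4+φ₂/2)/tan(π/4+φ₁/2)] = -0.4220, Δλ = -0.0902 → C = 192.07°
d = R·|Δφ| / |cos C| = 3433·0.23894 / 0.97789 = 839 nmi

839 nmi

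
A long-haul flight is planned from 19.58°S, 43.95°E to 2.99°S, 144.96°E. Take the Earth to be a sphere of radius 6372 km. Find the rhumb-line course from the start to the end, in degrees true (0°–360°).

Meridional parts: M(φ₁)=-0.3486, M(φ₂)=-0.0522 → ΔM = +0.2964;  Δλ = +1.7630 rad
tan C = Δλ / ΔM = +5.9483 → C = 80.46°

80.5°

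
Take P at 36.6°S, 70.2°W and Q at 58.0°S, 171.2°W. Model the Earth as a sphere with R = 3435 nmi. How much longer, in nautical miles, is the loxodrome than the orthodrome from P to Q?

Great circle: cos σ = sin φ₁ sin φ₂ + cos φ₁ cos φ₂ cos Δλ,  σ = 1.1324 rad → d_gc = 3889.9 nmi
Rhumb line: Δψ = -0.5619, q = Δφ/Δψ = 0.6647, d_rh = R√(Δφ²+q²Δλ²) = 4224.5 nmi
Excess = 4224.5 − 3889.9 = 334.6 ≈ 335 nmi

335 nmi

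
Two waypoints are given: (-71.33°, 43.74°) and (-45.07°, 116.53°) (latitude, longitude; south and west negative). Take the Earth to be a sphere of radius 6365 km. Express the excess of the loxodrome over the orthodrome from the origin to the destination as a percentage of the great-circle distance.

Great circle: σ = 0.7413 rad → d_gc = Rσ = 4718.2 km
Rhumb: Δφ = +0.4583, Δλ = +1.2704, Δψ = +0.9225, q = Δφ/Δψ = 0.4969 → d_rh = R√(Δφ²+q²Δλ²) = 4965.1 km
Excess = (4965.1 − 4718.2) / 4718.2 = 246.9 / 4718.2 = 5.23% ≈ 5.2%

5.2%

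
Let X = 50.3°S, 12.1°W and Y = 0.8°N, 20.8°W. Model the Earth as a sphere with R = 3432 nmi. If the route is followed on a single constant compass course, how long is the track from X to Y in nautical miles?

3094 nmi

Δψ = ln[tan(π/4+φ₂/2)/tan(π/4+φ₁/2)] = +1.0328;  Δφ = +0.8919 rad,  Δλ = -0.1518 rad
q = Δφ/Δψ = 0.8635
d = R·√(Δφ² + q²Δλ²) = 3432·0.90145 = 3094 nmi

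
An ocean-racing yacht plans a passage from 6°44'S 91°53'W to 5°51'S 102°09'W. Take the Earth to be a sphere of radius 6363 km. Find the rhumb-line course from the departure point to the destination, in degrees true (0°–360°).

274.9°

Meridional parts: M(φ₁)=-0.1178, M(φ₂)=-0.1023 → ΔM = +0.0155;  Δλ = -0.1792 rad
tan C = Δλ / ΔM = -11.5525 → C = 274.95°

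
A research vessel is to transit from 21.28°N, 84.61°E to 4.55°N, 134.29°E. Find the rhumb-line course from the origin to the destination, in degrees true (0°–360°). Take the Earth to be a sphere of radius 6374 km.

109.1°

Δψ = ln[tan(π/4+φ₂/2)/tan(π/4+φ₁/2)] = -0.3008
Δλ = +0.8671 rad (taken the short way round)
course = atan2(Δλ, Δψ) = 109.13°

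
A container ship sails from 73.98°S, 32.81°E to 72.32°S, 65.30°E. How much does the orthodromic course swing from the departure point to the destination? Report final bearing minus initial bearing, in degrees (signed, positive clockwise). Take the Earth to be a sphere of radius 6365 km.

-31.2°

Initial bearing θ₁ = atan2(sin Δλ cos φ₂, cos φ₁ sin φ₂ − sin φ₁ cos φ₂ cos Δλ) = 95.85°
Final bearing θ₂ = (initial bearing from the destination back to the start) + 180° = 64.68°
Δθ = θ₂ − θ₁ = -31.2°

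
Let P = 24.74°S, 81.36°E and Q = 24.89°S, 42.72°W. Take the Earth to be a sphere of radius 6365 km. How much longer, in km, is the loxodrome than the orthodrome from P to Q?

Great circle: cos σ = sin φ₁ sin φ₂ + cos φ₁ cos φ₂ cos Δλ,  σ = 1.8603 rad → d_gc = 11841.0 km
Rhumb line: Δψ = -0.0029, q = Δφ/Δψ = 0.9077, d_rh = R√(Δφ²+q²Δλ²) = 12511.4 km
Excess = 12511.4 − 11841.0 = 670.4 ≈ 670 km

670 km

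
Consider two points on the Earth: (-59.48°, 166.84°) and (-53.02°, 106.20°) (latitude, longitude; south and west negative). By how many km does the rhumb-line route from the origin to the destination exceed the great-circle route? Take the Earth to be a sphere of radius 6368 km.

126 km

Great circle: cos σ = sin φ₁ sin φ₂ + cos φ₁ cos φ₂ cos Δλ,  σ = 0.5773 rad → d_gc = 3676.2 km
Rhumb line: Δψ = +0.2035, q = Δφ/Δψ = 0.5540, d_rh = R√(Δφ²+q²Δλ²) = 3801.9 km
Excess = 3801.9 − 3676.2 = 125.7 ≈ 126 km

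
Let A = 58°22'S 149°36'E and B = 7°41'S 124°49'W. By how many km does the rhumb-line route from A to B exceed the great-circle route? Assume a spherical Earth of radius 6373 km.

Great circle: cos σ = sin φ₁ sin φ₂ + cos φ₁ cos φ₂ cos Δλ,  σ = 1.4163 rad → d_gc = 9026.2 km
Rhumb line: Δψ = +1.1268, q = Δφ/Δψ = 0.7850, d_rh = R√(Δφ²+q²Δλ²) = 9361.1 km
Excess = 9361.1 − 9026.2 = 334.9 ≈ 335 km

335 km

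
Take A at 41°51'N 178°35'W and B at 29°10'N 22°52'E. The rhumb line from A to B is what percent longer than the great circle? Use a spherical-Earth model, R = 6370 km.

Great circle: σ = 1.8548 rad → d_gc = Rσ = 11815.3 km
Rhumb: Δφ = -0.2214, Δλ = -2.7672, Δψ = -0.2731, q = Δφ/Δψ = 0.8107 → d_rh = R√(Δφ²+q²Δλ²) = 14359.1 km
Excess = (14359.1 − 11815.3) / 11815.3 = 2543.8 / 11815.3 = 21.53% ≈ 21.5%

21.5%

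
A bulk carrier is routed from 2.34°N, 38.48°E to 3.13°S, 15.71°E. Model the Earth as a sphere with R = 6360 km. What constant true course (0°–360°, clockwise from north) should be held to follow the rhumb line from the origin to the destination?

Meridional parts: M(φ₁)=+0.0409, M(φ₂)=-0.0547 → ΔM = -0.0955;  Δλ = -0.3974 rad
tan C = Δλ / ΔM = +4.1610 → C = 256.49°

256.5°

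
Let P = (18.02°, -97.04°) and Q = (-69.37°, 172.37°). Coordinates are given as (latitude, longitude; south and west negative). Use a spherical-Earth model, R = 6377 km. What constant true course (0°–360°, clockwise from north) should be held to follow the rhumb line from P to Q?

218.0°

Meridional parts: M(φ₁)=+0.3198, M(φ₂)=-1.7037 → ΔM = -2.0236;  Δλ = -1.5811 rad
tan C = Δλ / ΔM = +0.7813 → C = 218.00°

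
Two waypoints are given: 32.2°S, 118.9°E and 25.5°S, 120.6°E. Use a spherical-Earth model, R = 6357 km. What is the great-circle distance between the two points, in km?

761 km

cos σ = sin φ₁ sin φ₂ + cos φ₁ cos φ₂ cos Δλ
      = sin(-32.20°)sin(-25.50°) + cos(-32.20°)cos(-25.50°)cos(1.70°) = 0.9928
σ = 6.863° → d = Rσ = 6357·0.11978 = 761 km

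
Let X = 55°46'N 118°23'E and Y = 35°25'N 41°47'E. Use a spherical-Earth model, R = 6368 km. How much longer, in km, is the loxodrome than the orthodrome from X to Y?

260 km

Great circle: cos σ = sin φ₁ sin φ₂ + cos φ₁ cos φ₂ cos Δλ,  σ = 0.9455 rad → d_gc = 6020.7 km
Rhumb line: Δψ = -0.5161, q = Δφ/Δψ = 0.6883, d_rh = R√(Δφ²+q²Δλ²) = 6280.8 km
Excess = 6280.8 − 6020.7 = 260.1 ≈ 260 km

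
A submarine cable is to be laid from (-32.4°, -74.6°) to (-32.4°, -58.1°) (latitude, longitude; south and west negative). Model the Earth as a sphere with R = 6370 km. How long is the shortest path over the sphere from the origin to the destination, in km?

Haversine: a = sin²(Δφ/2)+cos φ₁ cos φ₂ sin²(Δλ/2) = 0.01468;  σ = 2·atan2(√a,√(1−a))
σ = 13.918° → d = Rσ = 6370·0.24291 = 1547 km

1547 km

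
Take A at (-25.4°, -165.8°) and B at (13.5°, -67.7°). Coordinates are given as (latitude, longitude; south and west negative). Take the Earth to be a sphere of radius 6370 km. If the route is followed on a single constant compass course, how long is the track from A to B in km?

11479 km

Rhumb course C = atan2(Δλ, Δψ) with Δψ = ln[tan(π/4+φ₂/2)/tan(π/4+φ₁/2)] = +0.6964, Δλ = +1.7122 → C = 67.87°
d = R·|Δφ| / |cos C| = 6370·0.67893 / 0.37677 = 11479 km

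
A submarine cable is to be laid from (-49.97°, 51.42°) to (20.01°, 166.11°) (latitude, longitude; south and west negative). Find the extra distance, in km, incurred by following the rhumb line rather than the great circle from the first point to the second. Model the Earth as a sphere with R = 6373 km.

352 km

Great circle: cos σ = sin φ₁ sin φ₂ + cos φ₁ cos φ₂ cos Δλ,  σ = 2.1112 rad → d_gc = 13454.5 km
Rhumb line: Δψ = +1.3664, q = Δφ/Δψ = 0.8938, d_rh = R√(Δφ²+q²Δλ²) = 13806.2 km
Excess = 13806.2 − 13454.5 = 351.7 ≈ 352 km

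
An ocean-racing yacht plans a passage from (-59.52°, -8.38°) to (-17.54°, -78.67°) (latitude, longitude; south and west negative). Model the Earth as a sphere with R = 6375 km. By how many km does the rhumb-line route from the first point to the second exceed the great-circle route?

210 km

Great circle: cos σ = sin φ₁ sin φ₂ + cos φ₁ cos φ₂ cos Δλ,  σ = 1.1342 rad → d_gc = 7230.6 km
Rhumb line: Δψ = +0.9893, q = Δφ/Δψ = 0.7406, d_rh = R√(Δφ²+q²Δλ²) = 7440.9 km
Excess = 7440.9 − 7230.6 = 210.3 ≈ 210 km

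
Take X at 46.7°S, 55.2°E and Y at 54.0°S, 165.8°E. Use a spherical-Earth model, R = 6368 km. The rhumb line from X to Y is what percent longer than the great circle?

11.5%

Great circle: σ = 1.1074 rad → d_gc = Rσ = 7052.2 km
Rhumb: Δφ = -0.1274, Δλ = +1.9303, Δψ = -0.2002, q = Δφ/Δψ = 0.6364 → d_rh = R√(Δφ²+q²Δλ²) = 7864.9 km
Excess = (7864.9 − 7052.2) / 7052.2 = 812.7 / 7052.2 = 11.52% ≈ 11.5%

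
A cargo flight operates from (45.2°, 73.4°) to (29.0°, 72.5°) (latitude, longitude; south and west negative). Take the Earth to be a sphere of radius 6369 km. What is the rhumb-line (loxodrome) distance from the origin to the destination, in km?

Δψ = ln[tan(π/4+φ₂/2)/tan(π/4+φ₁/2)] = -0.3571;  Δφ = -0.2827 rad,  Δλ = -0.0157 rad
q = Δφ/Δψ = 0.7919
d = R·√(Δφ² + q²Δλ²) = 6369·0.28302 = 1803 km

1803 km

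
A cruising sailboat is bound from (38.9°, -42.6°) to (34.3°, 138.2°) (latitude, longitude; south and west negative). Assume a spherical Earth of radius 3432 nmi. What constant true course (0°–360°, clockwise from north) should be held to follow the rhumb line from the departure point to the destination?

268.2°

Meridional parts: M(φ₁)=+0.7380, M(φ₂)=+0.6380 → ΔM = -0.1001;  Δλ = -3.1276 rad
tan C = Δλ / ΔM = +31.2573 → C = 268.17°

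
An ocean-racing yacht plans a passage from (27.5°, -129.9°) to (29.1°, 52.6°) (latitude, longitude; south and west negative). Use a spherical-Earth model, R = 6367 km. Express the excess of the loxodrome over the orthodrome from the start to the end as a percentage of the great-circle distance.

26.7%

Great circle: σ = 2.1529 rad → d_gc = Rσ = 13707.2 km
Rhumb: Δφ = +0.0279, Δλ = -3.0980, Δψ = +0.0317, q = Δφ/Δψ = 0.8804 → d_rh = R√(Δφ²+q²Δλ²) = 17367.2 km
Excess = (17367.2 − 13707.2) / 13707.2 = 3660.0 / 13707.2 = 26.70% ≈ 26.7%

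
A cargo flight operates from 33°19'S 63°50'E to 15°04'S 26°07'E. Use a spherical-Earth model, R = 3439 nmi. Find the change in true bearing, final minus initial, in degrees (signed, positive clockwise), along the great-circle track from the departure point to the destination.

Initial bearing θ₁ = atan2(sin Δλ cos φ₂, cos φ₁ sin φ₂ − sin φ₁ cos φ₂ cos Δλ) = 288.91°
Final bearing θ₂ = (initial bearing from the destination back to the start) + 180° = 305.04°
Δθ = θ₂ − θ₁ = +16.1°

+16.1°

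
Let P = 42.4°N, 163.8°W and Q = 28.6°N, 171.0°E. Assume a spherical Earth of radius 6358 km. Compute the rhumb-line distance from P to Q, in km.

Δψ = ln[tan(π/4+φ₂/2)/tan(π/4+φ₁/2)] = -0.2973;  Δφ = -0.2409 rad,  Δλ = -0.4398 rad
q = Δφ/Δψ = 0.8101
d = R·√(Δφ² + q²Δλ²) = 6358·0.43008 = 2734 km

2734 km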